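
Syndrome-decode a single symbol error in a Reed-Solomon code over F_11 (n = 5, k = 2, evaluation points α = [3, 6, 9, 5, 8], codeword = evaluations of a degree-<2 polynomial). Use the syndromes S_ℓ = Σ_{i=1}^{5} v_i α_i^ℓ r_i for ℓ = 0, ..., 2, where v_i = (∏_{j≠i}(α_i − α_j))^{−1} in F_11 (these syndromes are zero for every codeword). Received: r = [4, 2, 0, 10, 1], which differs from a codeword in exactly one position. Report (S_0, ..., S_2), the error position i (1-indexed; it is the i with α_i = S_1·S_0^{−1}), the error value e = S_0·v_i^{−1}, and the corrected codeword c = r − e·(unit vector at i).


S = (5, 7, 1), error at position 5, error magnitude e = 4, c = [4, 2, 0, 10, 8].

Step 1: column multipliers v_i = (∏_{j≠i}(α_i − α_j))^{−1} mod 11.
  i = 1 (α = 3): (3−6)(3−9)(3−5)(3−8) = (−3)·(−6)·(−2)·(−5) = 180 ≡ 4, so v_1 = 4^{−1} = 3 (mod 11).
  i = 2 (α = 6): (6−3)(6−9)(6−5)(6−8) = 3·(−3)·1·(−2) = 18 ≡ 7, so v_2 = 7^{−1} = 8 (mod 11).
  i = 3 (α = 9): (9−3)(9−6)(9−5)(9−8) = 6·3·4·1 = 72 ≡ 6, so v_3 = 6^{−1} = 2 (mod 11).
  i = 4 (α = 5): (5−3)(5−6)(5−9)(5−8) = 2·(−1)·(−4)·(−3) = −24 ≡ 9, so v_4 = 9^{−1} = 5 (mod 11).
  i = 5 (α = 8): (8−3)(8−6)(8−9)(8−5) = 5·2·(−1)·3 = −30 ≡ 3, so v_5 = 3^{−1} = 4 (mod 11).
  v = [3, 8, 2, 5, 4].
Step 2: syndromes of r = [4, 2, 0, 10, 1] (all sums mod 11).
  S_0 = Σ v_i r_i = 3·4 + 8·2 + 2·0 + 5·10 + 4·1 = 82 ≡ 5.
  S_1 = Σ v_i α_i r_i = 3·3·4 + 8·6·2 + 2·9·0 + 5·5·10 + 4·8·1 = 414 ≡ 7.
  α_i^2 mod 11 = [9, 3, 4, 3, 9].
  S_2 = Σ v_i α_i^2 r_i = 3·9·4 + 8·3·2 + 2·4·0 + 5·3·10 + 4·9·1 = 342 ≡ 1.
  S = (5, 7, 1) ≠ 0, so r is not a codeword (an error is present).
Step 3: locate the error. For a single error e at position i, S_ℓ = v_i·e·α_i^ℓ, so α_err = S_1/S_0.
  S_0^{−1} = 5^{−1} = 9 (mod 11), so α_err = 7·9 = 63 ≡ 8 = α_5. Error position i = 5.
  Consistency check: S_2/S_1 = 1·8 = 8 ≡ 8 = α_err ✓ (single-error assumption holds).
Step 4: error magnitude e = S_0/v_5 = S_0·∏_{j≠5}(α_5 − α_j) = 5·3 = 15 ≡ 4 (mod 11).
Step 5: correct position 5: c_5 = r_5 − e = 1 − 4 ≡ 8 (mod 11). Hence c = [4, 2, 0, 10, 8].
  Check: interpolating c through the α_i gives m(x) = 6 + 3·x (degree < 2) with m(α_i) = c_i for every i, so c is indeed a codeword.


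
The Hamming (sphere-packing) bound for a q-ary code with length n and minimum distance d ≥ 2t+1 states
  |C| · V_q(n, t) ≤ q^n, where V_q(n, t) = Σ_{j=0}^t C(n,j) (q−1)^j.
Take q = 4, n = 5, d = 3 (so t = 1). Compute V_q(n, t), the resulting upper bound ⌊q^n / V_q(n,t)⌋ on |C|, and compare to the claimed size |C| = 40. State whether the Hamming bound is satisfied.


V_q(n, t) = 16, q^n = 1024, Hamming bound = 64, |C| = 40 ≤ bound (satisfied).

Step 1: Compute V_q(n, t) = Σ_{j=0}^1 C(n, j) (q−1)^j.
  j = 0: C(5,0)·(3)^0 = 1·1 = 1.
  j = 1: C(5,1)·(3)^1 = 5·3 = 15.
  V_q(n, t) = 1 + 15 = 16.
Step 2: q^n = 4^5 = 1024.
Step 3: Hamming bound ⌊q^n / V_q(n,t)⌋ = ⌊1024/16⌋ = 64.
Step 4: Compare |C| = 40 to 64: satisfied.
The claimed |C| lies below the Hamming bound.


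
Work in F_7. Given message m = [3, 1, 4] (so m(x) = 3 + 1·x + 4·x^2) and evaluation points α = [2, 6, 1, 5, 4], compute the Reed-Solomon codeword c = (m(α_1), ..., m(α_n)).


c = [0, 6, 1, 3, 1]

Message polynomial: m(x) = 3 + 1·x + 4·x^2 (mod 7).
For each evaluation point α_i, compute m(α_i) mod 7:
  α_1 = 2: Horner steps 4 → 2 → 0, so m(2) = 0.
  α_2 = 6: Horner steps 4 → 4 → 6, so m(6) = 6.
  α_3 = 1: Horner steps 4 → 5 → 1, so m(1) = 1.
  α_4 = 5: Horner steps 4 → 0 → 3, so m(5) = 3.
  α_5 = 4: Horner steps 4 → 3 → 1, so m(4) = 1.
Codeword c = [0, 6, 1, 3, 1] ∈ F_7^5.


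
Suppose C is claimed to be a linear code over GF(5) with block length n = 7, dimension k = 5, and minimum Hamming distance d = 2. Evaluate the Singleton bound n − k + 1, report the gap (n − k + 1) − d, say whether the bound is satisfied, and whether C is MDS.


Singleton RHS = n − k + 1 = 3, slack = 1, bound satisfied, not MDS.

Singleton bound: d ≤ n − k + 1.
Here n = 7, k = 5, so n − k + 1 = 3.
Given d = 2, check d ≤ 3: YES.
Slack = (n − k + 1) − d = 1.
The code is NOT MDS (slack = 1 > 0).
Description: the claimed parameters are [7, 5, 2]_5; such a code would be non-MDS.


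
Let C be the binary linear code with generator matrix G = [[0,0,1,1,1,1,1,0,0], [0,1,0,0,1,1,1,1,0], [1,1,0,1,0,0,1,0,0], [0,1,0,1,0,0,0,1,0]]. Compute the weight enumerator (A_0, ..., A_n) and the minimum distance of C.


Weight distribution: A_0 = 1, A_1 = 1, A_3 = 2, A_4 = 5, A_5 = 5, A_6 = 2. Minimum distance d = 1.

Enumerate all 2^4 = 16 messages m ∈ F_2^4.
For each, compute codeword c = mG in F_2^9, then tally its weight.
  m = 0000 → c = 000000000, weight = 0.
  m = 1000 → c = 001111100, weight = 5.
  m = 0100 → c = 010011110, weight = 5.
  m = 1100 → c = 011100010, weight = 4.
  m = 0010 → c = 110100100, weight = 4.
  m = 1010 → c = 111011000, weight = 5.
  m = 0110 → c = 100111010, weight = 5.
  m = 1110 → c = 101000110, weight = 4.
  m = 0001 → c = 010100010, weight = 3.
  m = 1001 → c = 011011110, weight = 6.
  m = 0101 → c = 000111100, weight = 4.
  m = 1101 → c = 001000000, weight = 1.
  m = 0011 → c = 100000110, weight = 3.
  m = 1011 → c = 101111010, weight = 6.
  m = 0111 → c = 110011000, weight = 4.
  m = 1111 → c = 111100100, weight = 5.
Tally weights:
  weight 0: 1 codewords.
  weight 1: 1 codewords.
  weight 3: 2 codewords.
  weight 4: 5 codewords.
  weight 5: 5 codewords.
  weight 6: 2 codewords.
Minimum distance d = smallest w > 0 with A_w > 0 = 1.
Sanity: Σ A_w = 16 = 2^4 = 16 ✓.


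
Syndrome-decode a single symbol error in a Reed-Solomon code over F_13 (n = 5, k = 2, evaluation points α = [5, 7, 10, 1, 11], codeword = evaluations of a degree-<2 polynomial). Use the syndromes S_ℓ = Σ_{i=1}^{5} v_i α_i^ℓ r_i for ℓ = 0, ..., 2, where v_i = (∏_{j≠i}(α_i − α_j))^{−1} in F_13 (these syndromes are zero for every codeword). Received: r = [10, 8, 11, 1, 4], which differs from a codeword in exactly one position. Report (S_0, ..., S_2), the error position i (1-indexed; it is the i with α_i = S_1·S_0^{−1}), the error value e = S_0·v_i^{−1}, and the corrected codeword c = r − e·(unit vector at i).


S = (4, 1, 10), error at position 3, error magnitude e = 6, c = [10, 8, 5, 1, 4].

Step 1: column multipliers v_i = (∏_{j≠i}(α_i − α_j))^{−1} mod 13.
  i = 1 (α = 5): (5−7)(5−10)(5−1)(5−11) = (−2)·(−5)·4·(−6) = −240 ≡ 7, so v_1 = 7^{−1} = 2 (mod 13).
  i = 2 (α = 7): (7−5)(7−10)(7−1)(7−11) = 2·(−3)·6·(−4) = 144 ≡ 1, so v_2 = 1^{−1} = 1 (mod 13).
  i = 3 (α = 10): (10−5)(10−7)(10−1)(10−11) = 5·3·9·(−1) = −135 ≡ 8, so v_3 = 8^{−1} = 5 (mod 13).
  i = 4 (α = 1): (1−5)(1−7)(1−10)(1−11) = (−4)·(−6)·(−9)·(−10) = 2160 ≡ 2, so v_4 = 2^{−1} = 7 (mod 13).
  i = 5 (α = 11): (11−5)(11−7)(11−10)(11−1) = 6·4·1·10 = 240 ≡ 6, so v_5 = 6^{−1} = 11 (mod 13).
  v = [2, 1, 5, 7, 11].
Step 2: syndromes of r = [10, 8, 11, 1, 4] (all sums mod 13).
  S_0 = Σ v_i r_i = 2·10 + 1·8 + 5·11 + 7·1 + 11·4 = 134 ≡ 4.
  S_1 = Σ v_i α_i r_i = 2·5·10 + 1·7·8 + 5·10·11 + 7·1·1 + 11·11·4 = 1197 ≡ 1.
  α_i^2 mod 13 = [12, 10, 9, 1, 4].
  S_2 = Σ v_i α_i^2 r_i = 2·12·10 + 1·10·8 + 5·9·11 + 7·1·1 + 11·4·4 = 998 ≡ 10.
  S = (4, 1, 10) ≠ 0, so r is not a codeword (an error is present).
Step 3: locate the error. For a single error e at position i, S_ℓ = v_i·e·α_i^ℓ, so α_err = S_1/S_0.
  S_0^{−1} = 4^{−1} = 10 (mod 13), so α_err = 1·10 = 10 ≡ 10 = α_3. Error position i = 3.
  Consistency check: S_2/S_1 = 10·1 = 10 ≡ 10 = α_err ✓ (single-error assumption holds).
Step 4: error magnitude e = S_0/v_3 = S_0·∏_{j≠3}(α_3 − α_j) = 4·8 = 32 ≡ 6 (mod 13).
Step 5: correct position 3: c_3 = r_3 − e = 11 − 6 ≡ 5 (mod 13). Hence c = [10, 8, 5, 1, 4].
  Check: interpolating c through the α_i gives m(x) = 2 + 12·x (degree < 2) with m(α_i) = c_i for every i, so c is indeed a codeword.


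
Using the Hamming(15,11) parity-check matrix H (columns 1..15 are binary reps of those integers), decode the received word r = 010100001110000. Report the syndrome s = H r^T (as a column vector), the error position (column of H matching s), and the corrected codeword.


s = (1, 1, 1, 0)^T, error position = 14, corrected codeword c = 010100001110010

Compute s = H r^T mod 2 one row at a time:
  s_1 = 0 + 1 + 1 + 1 + 0 + 0 + 0 + 0 = 3 ≡ 1 (mod 2).
  s_2 = 1 + 0 + 0 + 0 + 0 + 0 + 0 + 0 = 1 ≡ 1 (mod 2).
  s_3 = 1 + 0 + 0 + 0 + 1 + 1 + 0 + 0 = 3 ≡ 1 (mod 2).
  s_4 = 0 + 0 + 0 + 0 + 1 + 1 + 0 + 0 = 2 ≡ 0 (mod 2).
s = (1, 1, 1, 0)^T — this equals column 14 of H (binary 1110), so error is at position 14.
Correct: flip bit 14 of r = 010100001110000 to get c = 010100001110010.


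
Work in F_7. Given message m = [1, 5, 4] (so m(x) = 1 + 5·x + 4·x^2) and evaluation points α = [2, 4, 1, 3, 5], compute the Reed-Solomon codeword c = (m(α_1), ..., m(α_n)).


c = [6, 1, 3, 3, 0]

Message polynomial: m(x) = 1 + 5·x + 4·x^2 (mod 7).
For each evaluation point α_i, compute m(α_i) mod 7:
  α_1 = 2: Horner steps 4 → 6 → 6, so m(2) = 6.
  α_2 = 4: Horner steps 4 → 0 → 1, so m(4) = 1.
  α_3 = 1: Horner steps 4 → 2 → 3, so m(1) = 3.
  α_4 = 3: Horner steps 4 → 3 → 3, so m(3) = 3.
  α_5 = 5: Horner steps 4 → 4 → 0, so m(5) = 0.
Codeword c = [6, 1, 3, 3, 0] ∈ F_7^5.


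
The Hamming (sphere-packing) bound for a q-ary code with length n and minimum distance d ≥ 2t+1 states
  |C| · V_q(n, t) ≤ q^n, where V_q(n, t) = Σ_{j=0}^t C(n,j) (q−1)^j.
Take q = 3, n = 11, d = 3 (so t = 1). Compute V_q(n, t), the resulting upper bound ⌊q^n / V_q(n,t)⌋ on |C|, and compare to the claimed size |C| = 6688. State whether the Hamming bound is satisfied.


V_q(n, t) = 23, q^n = 177147, Hamming bound = 7702, |C| = 6688 ≤ bound (satisfied).

Step 1: Compute V_q(n, t) = Σ_{j=0}^1 C(n, j) (q−1)^j.
  j = 0: C(11,0)·(2)^0 = 1·1 = 1.
  j = 1: C(11,1)·(2)^1 = 11·2 = 22.
  V_q(n, t) = 1 + 22 = 23.
Step 2: q^n = 3^11 = 177147.
Step 3: Hamming bound ⌊q^n / V_q(n,t)⌋ = ⌊177147/23⌋ = 7702.
Step 4: Compare |C| = 6688 to 7702: satisfied.
The claimed |C| lies below the Hamming bound.


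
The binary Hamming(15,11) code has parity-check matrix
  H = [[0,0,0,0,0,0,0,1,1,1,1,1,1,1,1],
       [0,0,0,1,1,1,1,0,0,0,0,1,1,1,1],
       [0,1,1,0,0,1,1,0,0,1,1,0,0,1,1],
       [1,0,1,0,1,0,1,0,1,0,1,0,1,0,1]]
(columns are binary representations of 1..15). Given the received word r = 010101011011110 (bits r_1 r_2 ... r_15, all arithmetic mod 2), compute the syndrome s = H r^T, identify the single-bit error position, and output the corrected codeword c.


s = (0, 1, 0, 1)^T, error position = 5, corrected codeword c = 010111011011110

Compute s = H r^T mod 2 one row at a time:
  s_1 = 1 + 1 + 0 + 1 + 1 + 1 + 1 + 0 = 6 ≡ 0 (mod 2).
  s_2 = 1 + 0 + 1 + 0 + 1 + 1 + 1 + 0 = 5 ≡ 1 (mod 2).
  s_3 = 1 + 0 + 1 + 0 + 0 + 1 + 1 + 0 = 4 ≡ 0 (mod 2).
  s_4 = 0 + 0 + 0 + 0 + 1 + 1 + 1 + 0 = 3 ≡ 1 (mod 2).
s = (0, 1, 0, 1)^T — this equals column 5 of H (binary 0101), so error is at position 5.
Correct: flip bit 5 of r = 010101011011110 to get c = 010111011011110.


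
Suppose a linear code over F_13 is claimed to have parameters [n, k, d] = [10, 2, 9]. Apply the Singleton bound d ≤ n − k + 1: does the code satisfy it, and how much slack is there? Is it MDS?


Singleton RHS = n − k + 1 = 9, slack = 0, bound satisfied, MDS.

Singleton bound: d ≤ n − k + 1.
Here n = 10, k = 2, so n − k + 1 = 9.
Given d = 9, check d ≤ 9: YES.
Slack = (n − k + 1) − d = 0.
The code is MDS (slack = 0).
Description: the claimed parameters are [10, 2, 9]_13; such a code would be MDS (meets Singleton bound).


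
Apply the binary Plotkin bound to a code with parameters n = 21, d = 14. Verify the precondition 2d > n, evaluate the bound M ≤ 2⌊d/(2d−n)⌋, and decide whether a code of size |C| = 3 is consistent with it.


Plotkin bound M ≤ 4; given |C| = 3 ≤ bound (satisfied).

Check applicability: 2d = 28, n = 21.
2d − n = 7 > 0, so Plotkin applies.
Compute d/(2d−n) = 14/7 ≈ 2.0000.
⌊d/(2d−n)⌋ = 2.
Plotkin bound: M ≤ 2·2 = 4.
Given |C| = 3, check: satisfied.
This |C| is below the Plotkin bound.


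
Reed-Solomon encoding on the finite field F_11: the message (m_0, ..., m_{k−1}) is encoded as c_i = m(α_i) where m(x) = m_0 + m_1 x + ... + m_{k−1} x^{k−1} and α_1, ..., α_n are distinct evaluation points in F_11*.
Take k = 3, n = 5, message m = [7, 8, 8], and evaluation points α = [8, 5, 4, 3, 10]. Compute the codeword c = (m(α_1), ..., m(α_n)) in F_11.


c = [0, 5, 2, 4, 7]

Message polynomial: m(x) = 7 + 8·x + 8·x^2 (mod 11).
For each evaluation point α_i, compute m(α_i) mod 11:
  α_1 = 8: Horner steps 8 → 6 → 0, so m(8) = 0.
  α_2 = 5: Horner steps 8 → 4 → 5, so m(5) = 5.
  α_3 = 4: Horner steps 8 → 7 → 2, so m(4) = 2.
  α_4 = 3: Horner steps 8 → 10 → 4, so m(3) = 4.
  α_5 = 10: Horner steps 8 → 0 → 7, so m(10) = 7.
Codeword c = [0, 5, 2, 4, 7] ∈ F_11^5.


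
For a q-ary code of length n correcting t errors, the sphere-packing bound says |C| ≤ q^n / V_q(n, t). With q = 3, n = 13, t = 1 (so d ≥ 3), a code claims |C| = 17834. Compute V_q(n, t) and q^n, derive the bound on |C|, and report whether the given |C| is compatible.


V_q(n, t) = 27, q^n = 1594323, Hamming bound = 59049, |C| = 17834 ≤ bound (satisfied).

Step 1: Compute V_q(n, t) = Σ_{j=0}^1 C(n, j) (q−1)^j.
  j = 0: C(13,0)·(2)^0 = 1·1 = 1.
  j = 1: C(13,1)·(2)^1 = 13·2 = 26.
  V_q(n, t) = 1 + 26 = 27.
Step 2: q^n = 3^13 = 1594323.
Step 3: Hamming bound ⌊q^n / V_q(n,t)⌋ = ⌊1594323/27⌋ = 59049.
Step 4: Compare |C| = 17834 to 59049: satisfied.
The claimed |C| lies below the Hamming bound.


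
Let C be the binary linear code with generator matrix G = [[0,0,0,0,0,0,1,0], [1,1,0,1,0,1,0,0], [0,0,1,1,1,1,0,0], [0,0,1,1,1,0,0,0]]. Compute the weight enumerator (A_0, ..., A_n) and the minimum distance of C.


Weight distribution: A_0 = 1, A_1 = 2, A_2 = 1, A_3 = 2, A_4 = 5, A_5 = 4, A_6 = 1. Minimum distance d = 1.

Enumerate all 2^4 = 16 messages m ∈ F_2^4.
For each, compute codeword c = mG in F_2^8, then tally its weight.
  m = 0000 → c = 00000000, weight = 0.
  m = 1000 → c = 00000010, weight = 1.
  m = 0100 → c = 11010100, weight = 4.
  m = 1100 → c = 11010110, weight = 5.
  m = 0010 → c = 00111100, weight = 4.
  m = 1010 → c = 00111110, weight = 5.
  m = 0110 → c = 11101000, weight = 4.
  m = 1110 → c = 11101010, weight = 5.
  m = 0001 → c = 00111000, weight = 3.
  m = 1001 → c = 00111010, weight = 4.
  m = 0101 → c = 11101100, weight = 5.
  m = 1101 → c = 11101110, weight = 6.
  m = 0011 → c = 00000100, weight = 1.
  m = 1011 → c = 00000110, weight = 2.
  m = 0111 → c = 11010000, weight = 3.
  m = 1111 → c = 11010010, weight = 4.
Tally weights:
  weight 0: 1 codewords.
  weight 1: 2 codewords.
  weight 2: 1 codewords.
  weight 3: 2 codewords.
  weight 4: 5 codewords.
  weight 5: 4 codewords.
  weight 6: 1 codewords.
Minimum distance d = smallest w > 0 with A_w > 0 = 1.
Sanity: Σ A_w = 16 = 2^4 = 16 ✓.


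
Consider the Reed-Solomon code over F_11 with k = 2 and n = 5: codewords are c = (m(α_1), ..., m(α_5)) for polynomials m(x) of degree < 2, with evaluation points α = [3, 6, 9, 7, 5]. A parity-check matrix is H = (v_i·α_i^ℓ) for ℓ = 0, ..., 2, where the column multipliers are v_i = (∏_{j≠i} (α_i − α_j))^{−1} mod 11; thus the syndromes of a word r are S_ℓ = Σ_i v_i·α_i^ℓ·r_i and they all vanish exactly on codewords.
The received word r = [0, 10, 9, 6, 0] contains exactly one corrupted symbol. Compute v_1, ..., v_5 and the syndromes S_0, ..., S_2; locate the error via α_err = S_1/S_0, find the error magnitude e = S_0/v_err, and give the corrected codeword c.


S = (5, 3, 4), error at position 5, error magnitude e = 8, c = [0, 10, 9, 6, 3].

Step 1: column multipliers v_i = (∏_{j≠i}(α_i − α_j))^{−1} mod 11.
  i = 1 (α = 3): (3−6)(3−9)(3−7)(3−5) = (−3)·(−6)·(−4)·(−2) = 144 ≡ 1, so v_1 = 1^{−1} = 1 (mod 11).
  i = 2 (α = 6): (6−3)(6−9)(6−7)(6−5) = 3·(−3)·(−1)·1 = 9 ≡ 9, so v_2 = 9^{−1} = 5 (mod 11).
  i = 3 (α = 9): (9−3)(9−6)(9−7)(9−5) = 6·3·2·4 = 144 ≡ 1, so v_3 = 1^{−1} = 1 (mod 11).
  i = 4 (α = 7): (7−3)(7−6)(7−9)(7−5) = 4·1·(−2)·2 = −16 ≡ 6, so v_4 = 6^{−1} = 2 (mod 11).
  i = 5 (α = 5): (5−3)(5−6)(5−9)(5−7) = 2·(−1)·(−4)·(−2) = −16 ≡ 6, so v_5 = 6^{−1} = 2 (mod 11).
  v = [1, 5, 1, 2, 2].
Step 2: syndromes of r = [0, 10, 9, 6, 0] (all sums mod 11).
  S_0 = Σ v_i r_i = 1·0 + 5·10 + 1·9 + 2·6 + 2·0 = 71 ≡ 5.
  S_1 = Σ v_i α_i r_i = 1·3·0 + 5·6·10 + 1·9·9 + 2·7·6 + 2·5·0 = 465 ≡ 3.
  α_i^2 mod 11 = [9, 3, 4, 5, 3].
  S_2 = Σ v_i α_i^2 r_i = 1·9·0 + 5·3·10 + 1·4·9 + 2·5·6 + 2·3·0 = 246 ≡ 4.
  S = (5, 3, 4) ≠ 0, so r is not a codeword (an error is present).
Step 3: locate the error. For a single error e at position i, S_ℓ = v_i·e·α_i^ℓ, so α_err = S_1/S_0.
  S_0^{−1} = 5^{−1} = 9 (mod 11), so α_err = 3·9 = 27 ≡ 5 = α_5. Error position i = 5.
  Consistency check: S_2/S_1 = 4·4 = 16 ≡ 5 = α_err ✓ (single-error assumption holds).
Step 4: error magnitude e = S_0/v_5 = S_0·∏_{j≠5}(α_5 − α_j) = 5·6 = 30 ≡ 8 (mod 11).
Step 5: correct position 5: c_5 = r_5 − e = 0 − 8 ≡ 3 (mod 11). Hence c = [0, 10, 9, 6, 3].
  Check: interpolating c through the α_i gives m(x) = 1 + 7·x (degree < 2) with m(α_i) = c_i for every i, so c is indeed a codeword.


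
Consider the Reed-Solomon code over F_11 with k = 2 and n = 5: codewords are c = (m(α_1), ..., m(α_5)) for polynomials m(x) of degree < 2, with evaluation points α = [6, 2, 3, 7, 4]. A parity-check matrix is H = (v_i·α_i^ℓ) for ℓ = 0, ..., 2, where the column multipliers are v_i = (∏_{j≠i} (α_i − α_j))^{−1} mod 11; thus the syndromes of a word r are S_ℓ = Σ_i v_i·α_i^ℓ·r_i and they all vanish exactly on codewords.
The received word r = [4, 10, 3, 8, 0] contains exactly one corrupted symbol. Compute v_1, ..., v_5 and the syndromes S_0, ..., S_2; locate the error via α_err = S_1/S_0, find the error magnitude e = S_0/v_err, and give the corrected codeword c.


S = (4, 5, 9), error at position 5, error magnitude e = 4, c = [4, 10, 3, 8, 7].

Step 1: column multipliers v_i = (∏_{j≠i}(α_i − α_j))^{−1} mod 11.
  i = 1 (α = 6): (6−2)(6−3)(6−7)(6−4) = 4·3·(−1)·2 = −24 ≡ 9, so v_1 = 9^{−1} = 5 (mod 11).
  i = 2 (α = 2): (2−6)(2−3)(2−7)(2−4) = (−4)·(−1)·(−5)·(−2) = 40 ≡ 7, so v_2 = 7^{−1} = 8 (mod 11).
  i = 3 (α = 3): (3−6)(3−2)(3−7)(3−4) = (−3)·1·(−4)·(−1) = −12 ≡ 10, so v_3 = 10^{−1} = 10 (mod 11).
  i = 4 (α = 7): (7−6)(7−2)(7−3)(7−4) = 1·5·4·3 = 60 ≡ 5, so v_4 = 5^{−1} = 9 (mod 11).
  i = 5 (α = 4): (4−6)(4−2)(4−3)(4−7) = (−2)·2·1·(−3) = 12 ≡ 1, so v_5 = 1^{−1} = 1 (mod 11).
  v = [5, 8, 10, 9, 1].
Step 2: syndromes of r = [4, 10, 3, 8, 0] (all sums mod 11).
  S_0 = Σ v_i r_i = 5·4 + 8·10 + 10·3 + 9·8 + 1·0 = 202 ≡ 4.
  S_1 = Σ v_i α_i r_i = 5·6·4 + 8·2·10 + 10·3·3 + 9·7·8 + 1·4·0 = 874 ≡ 5.
  α_i^2 mod 11 = [3, 4, 9, 5, 5].
  S_2 = Σ v_i α_i^2 r_i = 5·3·4 + 8·4·10 + 10·9·3 + 9·5·8 + 1·5·0 = 1010 ≡ 9.
  S = (4, 5, 9) ≠ 0, so r is not a codeword (an error is present).
Step 3: locate the error. For a single error e at position i, S_ℓ = v_i·e·α_i^ℓ, so α_err = S_1/S_0.
  S_0^{−1} = 4^{−1} = 3 (mod 11), so α_err = 5·3 = 15 ≡ 4 = α_5. Error position i = 5.
  Consistency check: S_2/S_1 = 9·9 = 81 ≡ 4 = α_err ✓ (single-error assumption holds).
Step 4: error magnitude e = S_0/v_5 = S_0·∏_{j≠5}(α_5 − α_j) = 4·1 = 4 ≡ 4 (mod 11).
Step 5: correct position 5: c_5 = r_5 − e = 0 − 4 ≡ 7 (mod 11). Hence c = [4, 10, 3, 8, 7].
  Check: interpolating c through the α_i gives m(x) = 2 + 4·x (degree < 2) with m(α_i) = c_i for every i, so c is indeed a codeword.


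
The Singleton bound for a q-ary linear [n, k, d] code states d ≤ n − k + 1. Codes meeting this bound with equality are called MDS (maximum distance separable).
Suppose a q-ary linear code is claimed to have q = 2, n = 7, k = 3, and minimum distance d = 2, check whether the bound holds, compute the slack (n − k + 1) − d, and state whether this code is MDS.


Singleton RHS = n − k + 1 = 5, slack = 3, bound satisfied, not MDS.

Singleton bound: d ≤ n − k + 1.
Here n = 7, k = 3, so n − k + 1 = 5.
Given d = 2, check d ≤ 5: YES.
Slack = (n − k + 1) − d = 3.
The code is NOT MDS (slack = 3 > 0).
Description: the claimed parameters are [7, 3, 2]_2; such a code would be non-MDS.


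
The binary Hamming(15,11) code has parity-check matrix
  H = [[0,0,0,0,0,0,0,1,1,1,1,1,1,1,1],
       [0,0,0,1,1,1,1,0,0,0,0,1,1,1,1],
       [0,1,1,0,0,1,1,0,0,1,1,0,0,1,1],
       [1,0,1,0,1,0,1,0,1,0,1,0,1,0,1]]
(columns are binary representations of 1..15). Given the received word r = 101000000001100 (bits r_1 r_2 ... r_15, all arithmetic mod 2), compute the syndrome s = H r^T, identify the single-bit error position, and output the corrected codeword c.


s = (0, 0, 1, 1)^T, error position = 3, corrected codeword c = 100000000001100

Compute s = H r^T mod 2 one row at a time:
  s_1 = 0 + 0 + 0 + 0 + 1 + 1 + 0 + 0 = 2 ≡ 0 (mod 2).
  s_2 = 0 + 0 + 0 + 0 + 1 + 1 + 0 + 0 = 2 ≡ 0 (mod 2).
  s_3 = 0 + 1 + 0 + 0 + 0 + 0 + 0 + 0 = 1 ≡ 1 (mod 2).
  s_4 = 1 + 1 + 0 + 0 + 0 + 0 + 1 + 0 = 3 ≡ 1 (mod 2).
s = (0, 0, 1, 1)^T — this equals column 3 of H (binary 0011), so error is at position 3.
Correct: flip bit 3 of r = 101000000001100 to get c = 100000000001100.


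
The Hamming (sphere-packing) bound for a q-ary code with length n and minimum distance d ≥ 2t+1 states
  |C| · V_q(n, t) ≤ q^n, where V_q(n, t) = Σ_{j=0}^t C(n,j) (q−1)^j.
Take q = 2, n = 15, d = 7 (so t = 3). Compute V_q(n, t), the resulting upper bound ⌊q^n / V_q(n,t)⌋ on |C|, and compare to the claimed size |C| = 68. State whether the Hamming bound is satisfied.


V_q(n, t) = 576, q^n = 32768, Hamming bound = 56, |C| = 68 > bound (violated).

Step 1: Compute V_q(n, t) = Σ_{j=0}^3 C(n, j) (q−1)^j.
  j = 0: C(15,0)·(1)^0 = 1·1 = 1.
  j = 1: C(15,1)·(1)^1 = 15·1 = 15.
  j = 2: C(15,2)·(1)^2 = 105·1 = 105.
  j = 3: C(15,3)·(1)^3 = 455·1 = 455.
  V_q(n, t) = 1 + 15 + 105 + 455 = 576.
Step 2: q^n = 2^15 = 32768.
Step 3: Hamming bound ⌊q^n / V_q(n,t)⌋ = ⌊32768/576⌋ = 56.
Step 4: Compare |C| = 68 to 56: violated.
The claimed |C| lies above the Hamming bound, so no 2-ary code of length 15 with d ≥ 7 can have 68 codewords.


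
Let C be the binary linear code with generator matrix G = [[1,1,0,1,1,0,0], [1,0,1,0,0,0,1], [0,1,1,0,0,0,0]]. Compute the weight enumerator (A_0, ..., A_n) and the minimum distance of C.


Weight distribution: A_0 = 1, A_2 = 1, A_3 = 3, A_4 = 2, A_5 = 1. Minimum distance d = 2.

Enumerate all 2^3 = 8 messages m ∈ F_2^3.
For each, compute codeword c = mG in F_2^7, then tally its weight.
  m = 000 → c = 0000000, weight = 0.
  m = 100 → c = 1101100, weight = 4.
  m = 010 → c = 1010001, weight = 3.
  m = 110 → c = 0111101, weight = 5.
  m = 001 → c = 0110000, weight = 2.
  m = 101 → c = 1011100, weight = 4.
  m = 011 → c = 1100001, weight = 3.
  m = 111 → c = 0001101, weight = 3.
Tally weights:
  weight 0: 1 codewords.
  weight 2: 1 codewords.
  weight 3: 3 codewords.
  weight 4: 2 codewords.
  weight 5: 1 codewords.
Minimum distance d = smallest w > 0 with A_w > 0 = 2.
Sanity: Σ A_w = 8 = 2^3 = 8 ✓.


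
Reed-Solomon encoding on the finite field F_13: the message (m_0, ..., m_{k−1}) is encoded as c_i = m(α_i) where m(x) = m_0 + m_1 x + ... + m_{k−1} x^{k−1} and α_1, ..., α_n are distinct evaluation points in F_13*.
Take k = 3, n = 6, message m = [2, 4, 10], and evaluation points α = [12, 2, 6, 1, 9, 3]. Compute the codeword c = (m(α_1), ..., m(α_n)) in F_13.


c = [8, 11, 9, 3, 3, 0]

Message polynomial: m(x) = 2 + 4·x + 10·x^2 (mod 13).
For each evaluation point α_i, compute m(α_i) mod 13:
  α_1 = 12: Horner steps 10 → 7 → 8, so m(12) = 8.
  α_2 = 2: Horner steps 10 → 11 → 11, so m(2) = 11.
  α_3 = 6: Horner steps 10 → 12 → 9, so m(6) = 9.
  α_4 = 1: Horner steps 10 → 1 → 3, so m(1) = 3.
  α_5 = 9: Horner steps 10 → 3 → 3, so m(9) = 3.
  α_6 = 3: Horner steps 10 → 8 → 0, so m(3) = 0.
Codeword c = [8, 11, 9, 3, 3, 0] ∈ F_13^6.


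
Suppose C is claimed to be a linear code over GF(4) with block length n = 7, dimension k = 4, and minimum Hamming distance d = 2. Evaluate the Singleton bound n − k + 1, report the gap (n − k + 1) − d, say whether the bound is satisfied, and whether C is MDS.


Singleton RHS = n − k + 1 = 4, slack = 2, bound satisfied, not MDS.

Singleton bound: d ≤ n − k + 1.
Here n = 7, k = 4, so n − k + 1 = 4.
Given d = 2, check d ≤ 4: YES.
Slack = (n − k + 1) − d = 2.
The code is NOT MDS (slack = 2 > 0).
Description: the claimed parameters are [7, 4, 2]_4; such a code would be non-MDS.


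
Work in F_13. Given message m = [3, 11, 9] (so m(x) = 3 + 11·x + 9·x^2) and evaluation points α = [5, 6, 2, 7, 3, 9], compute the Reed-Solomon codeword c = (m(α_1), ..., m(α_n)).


c = [10, 3, 9, 1, 0, 12]

Message polynomial: m(x) = 3 + 11·x + 9·x^2 (mod 13).
For each evaluation point α_i, compute m(α_i) mod 13:
  α_1 = 5: Horner steps 9 → 4 → 10, so m(5) = 10.
  α_2 = 6: Horner steps 9 → 0 → 3, so m(6) = 3.
  α_3 = 2: Horner steps 9 → 3 → 9, so m(2) = 9.
  α_4 = 7: Horner steps 9 → 9 → 1, so m(7) = 1.
  α_5 = 3: Horner steps 9 → 12 → 0, so m(3) = 0.
  α_6 = 9: Horner steps 9 → 1 → 12, so m(9) = 12.
Codeword c = [10, 3, 9, 1, 0, 12] ∈ F_13^6.


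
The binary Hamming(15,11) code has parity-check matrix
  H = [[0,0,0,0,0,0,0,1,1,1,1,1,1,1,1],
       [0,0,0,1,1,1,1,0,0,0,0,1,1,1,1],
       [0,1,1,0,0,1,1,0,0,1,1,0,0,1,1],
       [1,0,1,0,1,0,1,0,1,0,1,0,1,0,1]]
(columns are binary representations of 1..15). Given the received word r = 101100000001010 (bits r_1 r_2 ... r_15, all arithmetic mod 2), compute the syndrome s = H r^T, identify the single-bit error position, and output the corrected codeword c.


s = (0, 1, 0, 0)^T, error position = 4, corrected codeword c = 101000000001010

Compute s = H r^T mod 2 one row at a time:
  s_1 = 0 + 0 + 0 + 0 + 1 + 0 + 1 + 0 = 2 ≡ 0 (mod 2).
  s_2 = 1 + 0 + 0 + 0 + 1 + 0 + 1 + 0 = 3 ≡ 1 (mod 2).
  s_3 = 0 + 1 + 0 + 0 + 0 + 0 + 1 + 0 = 2 ≡ 0 (mod 2).
  s_4 = 1 + 1 + 0 + 0 + 0 + 0 + 0 + 0 = 2 ≡ 0 (mod 2).
s = (0, 1, 0, 0)^T — this equals column 4 of H (binary 0100), so error is at position 4.
Correct: flip bit 4 of r = 101100000001010 to get c = 101000000001010.


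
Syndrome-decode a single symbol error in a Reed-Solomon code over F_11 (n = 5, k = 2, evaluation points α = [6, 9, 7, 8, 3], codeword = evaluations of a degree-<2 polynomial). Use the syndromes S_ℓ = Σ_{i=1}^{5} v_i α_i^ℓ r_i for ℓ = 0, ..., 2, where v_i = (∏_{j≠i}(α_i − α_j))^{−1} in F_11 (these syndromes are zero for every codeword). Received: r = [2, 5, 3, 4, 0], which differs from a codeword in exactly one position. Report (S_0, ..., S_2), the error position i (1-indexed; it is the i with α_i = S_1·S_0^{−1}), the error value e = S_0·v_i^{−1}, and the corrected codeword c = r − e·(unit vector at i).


S = (7, 10, 8), error at position 5, error magnitude e = 1, c = [2, 5, 3, 4, 10].

Step 1: column multipliers v_i = (∏_{j≠i}(α_i − α_j))^{−1} mod 11.
  i = 1 (α = 6): (6−9)(6−7)(6−8)(6−3) = (−3)·(−1)·(−2)·3 = −18 ≡ 4, so v_1 = 4^{−1} = 3 (mod 11).
  i = 2 (α = 9): (9−6)(9−7)(9−8)(9−3) = 3·2·1·6 = 36 ≡ 3, so v_2 = 3^{−1} = 4 (mod 11).
  i = 3 (α = 7): (7−6)(7−9)(7−8)(7−3) = 1·(−2)·(−1)·4 = 8 ≡ 8, so v_3 = 8^{−1} = 7 (mod 11).
  i = 4 (α = 8): (8−6)(8−9)(8−7)(8−3) = 2·(−1)·1·5 = −10 ≡ 1, so v_4 = 1^{−1} = 1 (mod 11).
  i = 5 (α = 3): (3−6)(3−9)(3−7)(3−8) = (−3)·(−6)·(−4)·(−5) = 360 ≡ 8, so v_5 = 8^{−1} = 7 (mod 11).
  v = [3, 4, 7, 1, 7].
Step 2: syndromes of r = [2, 5, 3, 4, 0] (all sums mod 11).
  S_0 = Σ v_i r_i = 3·2 + 4·5 + 7·3 + 1·4 + 7·0 = 51 ≡ 7.
  S_1 = Σ v_i α_i r_i = 3·6·2 + 4·9·5 + 7·7·3 + 1·8·4 + 7·3·0 = 395 ≡ 10.
  α_i^2 mod 11 = [3, 4, 5, 9, 9].
  S_2 = Σ v_i α_i^2 r_i = 3·3·2 + 4·4·5 + 7·5·3 + 1·9·4 + 7·9·0 = 239 ≡ 8.
  S = (7, 10, 8) ≠ 0, so r is not a codeword (an error is present).
Step 3: locate the error. For a single error e at position i, S_ℓ = v_i·e·α_i^ℓ, so α_err = S_1/S_0.
  S_0^{−1} = 7^{−1} = 8 (mod 11), so α_err = 10·8 = 80 ≡ 3 = α_5. Error position i = 5.
  Consistency check: S_2/S_1 = 8·10 = 80 ≡ 3 = α_err ✓ (single-error assumption holds).
Step 4: error magnitude e = S_0/v_5 = S_0·∏_{j≠5}(α_5 − α_j) = 7·8 = 56 ≡ 1 (mod 11).
Step 5: correct position 5: c_5 = r_5 − e = 0 − 1 ≡ 10 (mod 11). Hence c = [2, 5, 3, 4, 10].
  Check: interpolating c through the α_i gives m(x) = 7 + 1·x (degree < 2) with m(α_i) = c_i for every i, so c is indeed a codeword.


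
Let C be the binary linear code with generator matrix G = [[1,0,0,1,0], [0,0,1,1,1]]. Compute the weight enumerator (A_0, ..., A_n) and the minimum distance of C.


Weight distribution: A_0 = 1, A_2 = 1, A_3 = 2. Minimum distance d = 2.

Enumerate all 2^2 = 4 messages m ∈ F_2^2.
For each, compute codeword c = mG in F_2^5, then tally its weight.
  m = 00 → c = 00000, weight = 0.
  m = 10 → c = 10010, weight = 2.
  m = 01 → c = 00111, weight = 3.
  m = 11 → c = 10101, weight = 3.
Tally weights:
  weight 0: 1 codewords.
  weight 2: 1 codewords.
  weight 3: 2 codewords.
Minimum distance d = smallest w > 0 with A_w > 0 = 2.
Sanity: Σ A_w = 4 = 2^2 = 4 ✓.


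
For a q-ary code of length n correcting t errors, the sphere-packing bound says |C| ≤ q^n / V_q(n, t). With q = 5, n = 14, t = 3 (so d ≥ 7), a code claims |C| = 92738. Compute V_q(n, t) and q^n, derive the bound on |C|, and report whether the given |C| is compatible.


V_q(n, t) = 24809, q^n = 6103515625, Hamming bound = 246020, |C| = 92738 ≤ bound (satisfied).

Step 1: Compute V_q(n, t) = Σ_{j=0}^3 C(n, j) (q−1)^j.
  j = 0: C(14,0)·(4)^0 = 1·1 = 1.
  j = 1: C(14,1)·(4)^1 = 14·4 = 56.
  j = 2: C(14,2)·(4)^2 = 91·16 = 1456.
  j = 3: C(14,3)·(4)^3 = 364·64 = 23296.
  V_q(n, t) = 1 + 56 + 1456 + 23296 = 24809.
Step 2: q^n = 5^14 = 6103515625.
Step 3: Hamming bound ⌊q^n / V_q(n,t)⌋ = ⌊6103515625/24809⌋ = 246020.
Step 4: Compare |C| = 92738 to 246020: satisfied.
The claimed |C| lies below the Hamming bound.


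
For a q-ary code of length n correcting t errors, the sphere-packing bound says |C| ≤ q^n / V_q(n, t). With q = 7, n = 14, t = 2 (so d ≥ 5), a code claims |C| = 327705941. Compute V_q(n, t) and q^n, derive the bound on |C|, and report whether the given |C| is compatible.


V_q(n, t) = 3361, q^n = 678223072849, Hamming bound = 201792047, |C| = 327705941 > bound (violated).

Step 1: Compute V_q(n, t) = Σ_{j=0}^2 C(n, j) (q−1)^j.
  j = 0: C(14,0)·(6)^0 = 1·1 = 1.
  j = 1: C(14,1)·(6)^1 = 14·6 = 84.
  j = 2: C(14,2)·(6)^2 = 91·36 = 3276.
  V_q(n, t) = 1 + 84 + 3276 = 3361.
Step 2: q^n = 7^14 = 678223072849.
Step 3: Hamming bound ⌊q^n / V_q(n,t)⌋ = ⌊678223072849/3361⌋ = 201792047.
Step 4: Compare |C| = 327705941 to 201792047: violated.
The claimed |C| lies above the Hamming bound, so no 7-ary code of length 14 with d ≥ 5 can have 327705941 codewords.


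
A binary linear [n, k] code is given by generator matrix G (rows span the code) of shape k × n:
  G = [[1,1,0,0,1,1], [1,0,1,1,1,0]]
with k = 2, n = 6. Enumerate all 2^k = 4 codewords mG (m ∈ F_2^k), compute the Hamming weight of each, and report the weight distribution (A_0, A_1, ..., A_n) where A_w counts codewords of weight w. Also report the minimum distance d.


Weight distribution: A_0 = 1, A_4 = 3. Minimum distance d = 4.

Enumerate all 2^2 = 4 messages m ∈ F_2^2.
For each, compute codeword c = mG in F_2^6, then tally its weight.
  m = 00 → c = 000000, weight = 0.
  m = 10 → c = 110011, weight = 4.
  m = 01 → c = 101110, weight = 4.
  m = 11 → c = 011101, weight = 4.
Tally weights:
  weight 0: 1 codewords.
  weight 4: 3 codewords.
Minimum distance d = smallest w > 0 with A_w > 0 = 4.
Sanity: Σ A_w = 4 = 2^2 = 4 ✓.


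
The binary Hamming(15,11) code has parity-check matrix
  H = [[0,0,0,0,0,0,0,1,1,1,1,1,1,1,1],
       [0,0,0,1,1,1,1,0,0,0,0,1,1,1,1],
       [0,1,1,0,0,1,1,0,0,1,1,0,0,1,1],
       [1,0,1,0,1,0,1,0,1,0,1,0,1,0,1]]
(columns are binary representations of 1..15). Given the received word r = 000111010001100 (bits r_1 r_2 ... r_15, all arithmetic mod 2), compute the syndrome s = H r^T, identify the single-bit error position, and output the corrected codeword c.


s = (1, 1, 1, 0)^T, error position = 14, corrected codeword c = 000111010001110

Compute s = H r^T mod 2 one row at a time:
  s_1 = 1 + 0 + 0 + 0 + 1 + 1 + 0 + 0 = 3 ≡ 1 (mod 2).
  s_2 = 1 + 1 + 1 + 0 + 1 + 1 + 0 + 0 = 5 ≡ 1 (mod 2).
  s_3 = 0 + 0 + 1 + 0 + 0 + 0 + 0 + 0 = 1 ≡ 1 (mod 2).
  s_4 = 0 + 0 + 1 + 0 + 0 + 0 + 1 + 0 = 2 ≡ 0 (mod 2).
s = (1, 1, 1, 0)^T — this equals column 14 of H (binary 1110), so error is at position 14.
Correct: flip bit 14 of r = 000111010001100 to get c = 000111010001110.


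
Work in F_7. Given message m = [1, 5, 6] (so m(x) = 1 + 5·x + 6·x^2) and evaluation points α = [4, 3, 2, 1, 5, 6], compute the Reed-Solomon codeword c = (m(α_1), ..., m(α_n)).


c = [5, 0, 0, 5, 1, 2]

Message polynomial: m(x) = 1 + 5·x + 6·x^2 (mod 7).
For each evaluation point α_i, compute m(α_i) mod 7:
  α_1 = 4: Horner steps 6 → 1 → 5, so m(4) = 5.
  α_2 = 3: Horner steps 6 → 2 → 0, so m(3) = 0.
  α_3 = 2: Horner steps 6 → 3 → 0, so m(2) = 0.
  α_4 = 1: Horner steps 6 → 4 → 5, so m(1) = 5.
  α_5 = 5: Horner steps 6 → 0 → 1, so m(5) = 1.
  α_6 = 6: Horner steps 6 → 6 → 2, so m(6) = 2.
Codeword c = [5, 0, 0, 5, 1, 2] ∈ F_7^6.


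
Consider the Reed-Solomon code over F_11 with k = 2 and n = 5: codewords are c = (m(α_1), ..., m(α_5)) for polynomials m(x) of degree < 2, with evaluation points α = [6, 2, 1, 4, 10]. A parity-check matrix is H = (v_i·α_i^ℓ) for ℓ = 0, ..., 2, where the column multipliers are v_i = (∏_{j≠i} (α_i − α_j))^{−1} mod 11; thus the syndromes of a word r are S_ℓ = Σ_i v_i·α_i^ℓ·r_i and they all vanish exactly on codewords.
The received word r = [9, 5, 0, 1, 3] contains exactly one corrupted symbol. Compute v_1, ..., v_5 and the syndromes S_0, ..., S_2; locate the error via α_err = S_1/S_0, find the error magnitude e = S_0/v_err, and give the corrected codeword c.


S = (6, 1, 2), error at position 2, error magnitude e = 1, c = [9, 4, 0, 1, 3].

Step 1: column multipliers v_i = (∏_{j≠i}(α_i − α_j))^{−1} mod 11.
  i = 1 (α = 6): (6−2)(6−1)(6−4)(6−10) = 4·5·2·(−4) = −160 ≡ 5, so v_1 = 5^{−1} = 9 (mod 11).
  i = 2 (α = 2): (2−6)(2−1)(2−4)(2−10) = (−4)·1·(−2)·(−8) = −64 ≡ 2, so v_2 = 2^{−1} = 6 (mod 11).
  i = 3 (α = 1): (1−6)(1−2)(1−4)(1−10) = (−5)·(−1)·(−3)·(−9) = 135 ≡ 3, so v_3 = 3^{−1} = 4 (mod 11).
  i = 4 (α = 4): (4−6)(4−2)(4−1)(4−10) = (−2)·2·3·(−6) = 72 ≡ 6, so v_4 = 6^{−1} = 2 (mod 11).
  i = 5 (α = 10): (10−6)(10−2)(10−1)(10−4) = 4·8·9·6 = 1728 ≡ 1, so v_5 = 1^{−1} = 1 (mod 11).
  v = [9, 6, 4, 2, 1].
Step 2: syndromes of r = [9, 5, 0, 1, 3] (all sums mod 11).
  S_0 = Σ v_i r_i = 9·9 + 6·5 + 4·0 + 2·1 + 1·3 = 116 ≡ 6.
  S_1 = Σ v_i α_i r_i = 9·6·9 + 6·2·5 + 4·1·0 + 2·4·1 + 1·10·3 = 584 ≡ 1.
  α_i^2 mod 11 = [3, 4, 1, 5, 1].
  S_2 = Σ v_i α_i^2 r_i = 9·3·9 + 6·4·5 + 4·1·0 + 2·5·1 + 1·1·3 = 376 ≡ 2.
  S = (6, 1, 2) ≠ 0, so r is not a codeword (an error is present).
Step 3: locate the error. For a single error e at position i, S_ℓ = v_i·e·α_i^ℓ, so α_err = S_1/S_0.
  S_0^{−1} = 6^{−1} = 2 (mod 11), so α_err = 1·2 = 2 ≡ 2 = α_2. Error position i = 2.
  Consistency check: S_2/S_1 = 2·1 = 2 ≡ 2 = α_err ✓ (single-error assumption holds).
Step 4: error magnitude e = S_0/v_2 = S_0·∏_{j≠2}(α_2 − α_j) = 6·2 = 12 ≡ 1 (mod 11).
Step 5: correct position 2: c_2 = r_2 − e = 5 − 1 ≡ 4 (mod 11). Hence c = [9, 4, 0, 1, 3].
  Check: interpolating c through the α_i gives m(x) = 7 + 4·x (degree < 2) with m(α_i) = c_i for every i, so c is indeed a codeword.


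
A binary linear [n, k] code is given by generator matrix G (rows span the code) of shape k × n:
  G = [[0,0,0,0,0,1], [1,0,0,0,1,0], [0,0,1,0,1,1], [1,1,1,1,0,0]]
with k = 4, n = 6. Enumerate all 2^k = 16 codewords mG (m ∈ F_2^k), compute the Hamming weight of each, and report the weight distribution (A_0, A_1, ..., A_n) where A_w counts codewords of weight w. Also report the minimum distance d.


Weight distribution: A_0 = 1, A_1 = 1, A_2 = 4, A_3 = 4, A_4 = 3, A_5 = 3. Minimum distance d = 1.

Enumerate all 2^4 = 16 messages m ∈ F_2^4.
For each, compute codeword c = mG in F_2^6, then tally its weight.
  m = 0000 → c = 000000, weight = 0.
  m = 1000 → c = 000001, weight = 1.
  m = 0100 → c = 100010, weight = 2.
  m = 1100 → c = 100011, weight = 3.
  m = 0010 → c = 001011, weight = 3.
  m = 1010 → c = 001010, weight = 2.
  m = 0110 → c = 101001, weight = 3.
  m = 1110 → c = 101000, weight = 2.
  m = 0001 → c = 111100, weight = 4.
  m = 1001 → c = 111101, weight = 5.
  m = 0101 → c = 011110, weight = 4.
  m = 1101 → c = 011111, weight = 5.
  m = 0011 → c = 110111, weight = 5.
  m = 1011 → c = 110110, weight = 4.
  m = 0111 → c = 010101, weight = 3.
  m = 1111 → c = 010100, weight = 2.
Tally weights:
  weight 0: 1 codewords.
  weight 1: 1 codewords.
  weight 2: 4 codewords.
  weight 3: 4 codewords.
  weight 4: 3 codewords.
  weight 5: 3 codewords.
Minimum distance d = smallest w > 0 with A_w > 0 = 1.
Sanity: Σ A_w = 16 = 2^4 = 16 ✓.


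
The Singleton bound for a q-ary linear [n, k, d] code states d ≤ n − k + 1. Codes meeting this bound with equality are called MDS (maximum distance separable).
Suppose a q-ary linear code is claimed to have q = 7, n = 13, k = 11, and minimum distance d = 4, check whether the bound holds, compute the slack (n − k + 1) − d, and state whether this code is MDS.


Singleton RHS = n − k + 1 = 3, slack = -1, bound violated (no such code; not MDS).

Singleton bound: d ≤ n − k + 1.
Here n = 13, k = 11, so n − k + 1 = 3.
Given d = 4, check d ≤ 3: NO.
Slack = (n − k + 1) − d = -1.
The slack is negative: d = 4 exceeds n − k + 1 = 3 by 1, so the Singleton bound is violated and no linear [13, 11, 4]_7 code can exist. In particular it is not MDS (MDS requires d = n − k + 1 exactly).
Description: the claimed parameters are [13, 11, 4]_7; such a code would be impossible (violates the Singleton bound).


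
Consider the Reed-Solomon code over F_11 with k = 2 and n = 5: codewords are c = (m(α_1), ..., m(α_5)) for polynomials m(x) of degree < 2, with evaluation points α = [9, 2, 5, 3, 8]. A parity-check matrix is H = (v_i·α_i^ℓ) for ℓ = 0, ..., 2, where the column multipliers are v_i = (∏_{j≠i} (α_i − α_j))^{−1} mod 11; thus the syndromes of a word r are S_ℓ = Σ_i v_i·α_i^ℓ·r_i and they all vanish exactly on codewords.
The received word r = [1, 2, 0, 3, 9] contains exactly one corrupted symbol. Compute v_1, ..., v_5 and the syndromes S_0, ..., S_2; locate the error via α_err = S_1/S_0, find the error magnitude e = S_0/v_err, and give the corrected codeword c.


S = (7, 10, 8), error at position 4, error magnitude e = 9, c = [1, 2, 0, 5, 9].

Step 1: column multipliers v_i = (∏_{j≠i}(α_i − α_j))^{−1} mod 11.
  i = 1 (α = 9): (9−2)(9−5)(9−3)(9−8) = 7·4·6·1 = 168 ≡ 3, so v_1 = 3^{−1} = 4 (mod 11).
  i = 2 (α = 2): (2−9)(2−5)(2−3)(2−8) = (−7)·(−3)·(−1)·(−6) = 126 ≡ 5, so v_2 = 5^{−1} = 9 (mod 11).
  i = 3 (α = 5): (5−9)(5−2)(5−3)(5−8) = (−4)·3·2·(−3) = 72 ≡ 6, so v_3 = 6^{−1} = 2 (mod 11).
  i = 4 (α = 3): (3−9)(3−2)(3−5)(3−8) = (−6)·1·(−2)·(−5) = −60 ≡ 6, so v_4 = 6^{−1} = 2 (mod 11).
  i = 5 (α = 8): (8−9)(8−2)(8−5)(8−3) = (−1)·6·3·5 = −90 ≡ 9, so v_5 = 9^{−1} = 5 (mod 11).
  v = [4, 9, 2, 2, 5].
Step 2: syndromes of r = [1, 2, 0, 3, 9] (all sums mod 11).
  S_0 = Σ v_i r_i = 4·1 + 9·2 + 2·0 + 2·3 + 5·9 = 73 ≡ 7.
  S_1 = Σ v_i α_i r_i = 4·9·1 + 9·2·2 + 2·5·0 + 2·3·3 + 5·8·9 = 450 ≡ 10.
  α_i^2 mod 11 = [4, 4, 3, 9, 9].
  S_2 = Σ v_i α_i^2 r_i = 4·4·1 + 9·4·2 + 2·3·0 + 2·9·3 + 5·9·9 = 547 ≡ 8.
  S = (7, 10, 8) ≠ 0, so r is not a codeword (an error is present).
Step 3: locate the error. For a single error e at position i, S_ℓ = v_i·e·α_i^ℓ, so α_err = S_1/S_0.
  S_0^{−1} = 7^{−1} = 8 (mod 11), so α_err = 10·8 = 80 ≡ 3 = α_4. Error position i = 4.
  Consistency check: S_2/S_1 = 8·10 = 80 ≡ 3 = α_err ✓ (single-error assumption holds).
Step 4: error magnitude e = S_0/v_4 = S_0·∏_{j≠4}(α_4 − α_j) = 7·6 = 42 ≡ 9 (mod 11).
Step 5: correct position 4: c_4 = r_4 − e = 3 − 9 ≡ 5 (mod 11). Hence c = [1, 2, 0, 5, 9].
  Check: interpolating c through the α_i gives m(x) = 7 + 3·x (degree < 2) with m(α_i) = c_i for every i, so c is indeed a codeword.
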